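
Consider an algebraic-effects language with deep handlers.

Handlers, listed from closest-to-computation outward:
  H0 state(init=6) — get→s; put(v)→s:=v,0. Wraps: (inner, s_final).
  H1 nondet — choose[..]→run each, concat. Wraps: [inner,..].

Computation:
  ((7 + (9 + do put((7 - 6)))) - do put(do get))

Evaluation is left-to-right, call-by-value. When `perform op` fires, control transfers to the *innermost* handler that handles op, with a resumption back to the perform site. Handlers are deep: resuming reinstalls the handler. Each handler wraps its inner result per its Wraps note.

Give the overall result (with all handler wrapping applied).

Evaluation trace:
put(1) @ H0 ⇒ s:=1
get @ H0 ⇒ 1
put(1) @ H0 ⇒ s:=1
H0 returns (16, 1)
H1 returns [(16, 1)]
= [(16, 1)]

Answer: [(16, 1)]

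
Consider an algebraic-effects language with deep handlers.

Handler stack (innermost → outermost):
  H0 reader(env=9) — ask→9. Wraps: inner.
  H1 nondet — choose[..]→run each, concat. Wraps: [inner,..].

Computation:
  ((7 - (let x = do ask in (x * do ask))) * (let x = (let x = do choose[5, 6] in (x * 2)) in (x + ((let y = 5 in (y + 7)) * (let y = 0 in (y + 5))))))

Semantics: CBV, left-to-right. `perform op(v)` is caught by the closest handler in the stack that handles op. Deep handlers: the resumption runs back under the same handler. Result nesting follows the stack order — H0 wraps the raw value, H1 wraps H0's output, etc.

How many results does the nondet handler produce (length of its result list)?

Step-by-step:
ask @ H0 ⇒ 9
ask @ H0 ⇒ 9
choose[5, 6] @ H1
  branch[0] choose=5:
    H0 returns -5180
    H1 returns [-5180]
  branch[1] choose=6:
    H0 returns -5328
    H1 returns [-5328]
= [-5180, -5328]

Answer: 2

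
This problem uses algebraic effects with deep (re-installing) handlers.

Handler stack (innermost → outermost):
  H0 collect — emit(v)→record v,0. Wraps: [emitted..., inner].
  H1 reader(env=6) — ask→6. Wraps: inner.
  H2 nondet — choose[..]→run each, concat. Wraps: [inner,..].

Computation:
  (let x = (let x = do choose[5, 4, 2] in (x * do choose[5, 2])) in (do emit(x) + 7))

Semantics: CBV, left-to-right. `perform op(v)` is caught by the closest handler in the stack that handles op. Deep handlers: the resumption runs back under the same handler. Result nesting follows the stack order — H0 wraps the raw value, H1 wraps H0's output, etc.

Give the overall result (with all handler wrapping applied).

Answer: [[25, 7], [10, 7], [20, 7], [8, 7], [10, 7], [4, 7]]

Evaluation trace:
choose[5, 4, 2] @ H2
  branch[0] choose=5:
    choose[5, 2] @ H2
      branch[0] choose=5:
        emit(25) @ H0 ⇒ out+=25
        H0 returns [25, 7]
        H1 returns [25, 7]
        H2 returns [[25, 7]]
      branch[1] choose=2:
        emit(10) @ H0 ⇒ out+=10
        H0 returns [10, 7]
        H1 returns [10, 7]
        H2 returns [[10, 7]]
  branch[1] choose=4:
    choose[5, 2] @ H2
      branch[0] choose=5:
        emit(20) @ H0 ⇒ out+=20
        H0 returns [20, 7]
        H1 returns [20, 7]
        H2 returns [[20, 7]]
      branch[1] choose=2:
        emit(8) @ H0 ⇒ out+=8
        H0 returns [8, 7]
        H1 returns [8, 7]
        H2 returns [[8, 7]]
  branch[2] choose=2:
    choose[5, 2] @ H2
      branch[0] choose=5:
        emit(10) @ H0 ⇒ out+=10
        H0 returns [10, 7]
        H1 returns [10, 7]
        H2 returns [[10, 7]]
      branch[1] choose=2:
        emit(4) @ H0 ⇒ out+=4
        H0 returns [4, 7]
        H1 returns [4, 7]
        H2 returns [[4, 7]]
= [[25, 7], [10, 7], [20, 7], [8, 7], [10, 7], [4, 7]]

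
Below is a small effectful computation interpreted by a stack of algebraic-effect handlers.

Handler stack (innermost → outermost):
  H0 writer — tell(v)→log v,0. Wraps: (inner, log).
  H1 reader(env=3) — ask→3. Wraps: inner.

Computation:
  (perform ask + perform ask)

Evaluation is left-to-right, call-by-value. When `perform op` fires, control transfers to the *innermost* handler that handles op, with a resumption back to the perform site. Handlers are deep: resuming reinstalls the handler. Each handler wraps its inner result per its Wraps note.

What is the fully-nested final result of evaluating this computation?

Evaluation trace:
ask @ H1 ⇒ 3
ask @ H1 ⇒ 3
H0 returns (6, ())
H1 returns (6, ())
= (6, ())

Answer: (6, ())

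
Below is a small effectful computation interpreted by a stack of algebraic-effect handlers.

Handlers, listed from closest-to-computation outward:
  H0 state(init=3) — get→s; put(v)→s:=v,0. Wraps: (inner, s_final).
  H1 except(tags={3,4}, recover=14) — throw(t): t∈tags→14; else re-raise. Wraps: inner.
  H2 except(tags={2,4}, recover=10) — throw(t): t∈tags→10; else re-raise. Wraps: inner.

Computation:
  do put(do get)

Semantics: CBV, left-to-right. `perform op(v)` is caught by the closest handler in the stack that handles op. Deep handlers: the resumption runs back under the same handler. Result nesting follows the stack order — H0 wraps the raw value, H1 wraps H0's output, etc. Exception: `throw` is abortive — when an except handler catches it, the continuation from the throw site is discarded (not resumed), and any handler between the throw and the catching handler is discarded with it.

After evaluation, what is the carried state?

Answer: 3

Evaluation trace:
get @ H0 ⇒ 3
put(3) @ H0 ⇒ s:=3
H0 returns (0, 3)
H1 returns (0, 3)
H2 returns (0, 3)
= (0, 3)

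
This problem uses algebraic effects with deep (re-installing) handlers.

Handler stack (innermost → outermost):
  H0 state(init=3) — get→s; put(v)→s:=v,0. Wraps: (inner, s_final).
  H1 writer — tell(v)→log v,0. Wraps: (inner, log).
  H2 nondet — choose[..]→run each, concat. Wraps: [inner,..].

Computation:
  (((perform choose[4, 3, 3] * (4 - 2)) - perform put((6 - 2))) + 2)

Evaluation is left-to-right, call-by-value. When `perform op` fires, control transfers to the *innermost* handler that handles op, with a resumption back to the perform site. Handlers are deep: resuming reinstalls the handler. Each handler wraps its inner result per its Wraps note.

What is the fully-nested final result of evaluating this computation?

Answer: [((10, 4), ()), ((8, 4), ()), ((8, 4), ())]

Working:
choose[4, 3, 3] @ H2
  branch[0] choose=4:
    put(4) @ H0 ⇒ s:=4
    H0 returns (10, 4)
    H1 returns ((10, 4), ())
    H2 returns [((10, 4), ())]
  branch[1] choose=3:
    put(4) @ H0 ⇒ s:=4
    H0 returns (8, 4)
    H1 returns ((8, 4), ())
    H2 returns [((8, 4), ())]
  branch[2] choose=3:
    put(4) @ H0 ⇒ s:=4
    H0 returns (8, 4)
    H1 returns ((8, 4), ())
    H2 returns [((8, 4), ())]
= [((10, 4), ()), ((8, 4), ()), ((8, 4), ())]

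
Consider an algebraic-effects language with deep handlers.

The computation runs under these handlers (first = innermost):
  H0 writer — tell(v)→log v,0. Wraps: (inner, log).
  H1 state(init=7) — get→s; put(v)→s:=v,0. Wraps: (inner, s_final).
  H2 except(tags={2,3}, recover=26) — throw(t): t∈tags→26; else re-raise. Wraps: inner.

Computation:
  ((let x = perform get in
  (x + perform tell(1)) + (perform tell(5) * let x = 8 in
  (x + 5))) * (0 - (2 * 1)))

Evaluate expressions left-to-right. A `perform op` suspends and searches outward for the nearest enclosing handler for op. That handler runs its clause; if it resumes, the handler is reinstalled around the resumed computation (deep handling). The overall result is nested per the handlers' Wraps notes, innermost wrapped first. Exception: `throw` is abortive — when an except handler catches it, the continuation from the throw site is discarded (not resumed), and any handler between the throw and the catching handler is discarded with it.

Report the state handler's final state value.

Step-by-step:
get @ H1 ⇒ 7
tell(1) @ H0 ⇒ log+=1
tell(5) @ H0 ⇒ log+=5
H0 returns (-14, (1, 5))
H1 returns ((-14, (1, 5)), 7)
H2 returns ((-14, (1, 5)), 7)
= ((-14, (1, 5)), 7)

Answer: 7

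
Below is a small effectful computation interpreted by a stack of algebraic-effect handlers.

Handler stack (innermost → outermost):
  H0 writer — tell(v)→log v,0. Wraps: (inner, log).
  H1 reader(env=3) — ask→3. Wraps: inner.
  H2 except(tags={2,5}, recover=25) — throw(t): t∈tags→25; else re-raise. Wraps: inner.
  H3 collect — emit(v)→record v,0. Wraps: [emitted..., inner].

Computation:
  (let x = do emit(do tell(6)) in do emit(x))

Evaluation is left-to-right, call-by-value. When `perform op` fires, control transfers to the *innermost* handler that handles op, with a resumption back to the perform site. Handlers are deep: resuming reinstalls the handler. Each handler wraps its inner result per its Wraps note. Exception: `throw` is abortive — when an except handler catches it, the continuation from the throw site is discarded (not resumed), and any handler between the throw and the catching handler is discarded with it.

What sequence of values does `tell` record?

Evaluation trace:
tell(6) @ H0 ⇒ log+=6
emit(0) @ H3 ⇒ out+=0
emit(0) @ H3 ⇒ out+=0
H0 returns (0, (6))
H1 returns (0, (6))
H2 returns (0, (6))
H3 returns [0, 0, (0, (6))]
= [0, 0, (0, (6))]

Answer: (6)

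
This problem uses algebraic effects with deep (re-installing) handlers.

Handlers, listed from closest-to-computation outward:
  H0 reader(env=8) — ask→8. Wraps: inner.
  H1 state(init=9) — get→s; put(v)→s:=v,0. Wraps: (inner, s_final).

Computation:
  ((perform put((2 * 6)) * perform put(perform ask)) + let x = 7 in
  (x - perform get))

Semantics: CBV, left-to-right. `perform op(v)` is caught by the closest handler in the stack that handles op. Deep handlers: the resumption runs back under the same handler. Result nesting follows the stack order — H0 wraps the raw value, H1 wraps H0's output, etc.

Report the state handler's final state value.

Answer: 8

Working:
put(12) @ H1 ⇒ s:=12
ask @ H0 ⇒ 8
put(8) @ H1 ⇒ s:=8
get @ H1 ⇒ 8
H0 returns -1
H1 returns (-1, 8)
= (-1, 8)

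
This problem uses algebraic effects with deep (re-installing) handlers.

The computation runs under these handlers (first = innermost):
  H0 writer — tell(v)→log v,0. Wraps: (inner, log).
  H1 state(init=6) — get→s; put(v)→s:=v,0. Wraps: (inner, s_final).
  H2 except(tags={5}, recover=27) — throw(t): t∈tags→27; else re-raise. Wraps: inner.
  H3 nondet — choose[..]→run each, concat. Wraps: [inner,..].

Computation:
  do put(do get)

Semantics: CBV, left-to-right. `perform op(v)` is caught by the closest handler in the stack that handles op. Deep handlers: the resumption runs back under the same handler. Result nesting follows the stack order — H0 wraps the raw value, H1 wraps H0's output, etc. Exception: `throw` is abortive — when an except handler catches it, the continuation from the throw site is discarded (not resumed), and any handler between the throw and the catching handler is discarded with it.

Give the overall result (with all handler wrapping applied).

Answer: [((0, ()), 6)]

Working:
get @ H1 ⇒ 6
put(6) @ H1 ⇒ s:=6
H0 returns (0, ())
H1 returns ((0, ()), 6)
H2 returns ((0, ()), 6)
H3 returns [((0, ()), 6)]
= [((0, ()), 6)]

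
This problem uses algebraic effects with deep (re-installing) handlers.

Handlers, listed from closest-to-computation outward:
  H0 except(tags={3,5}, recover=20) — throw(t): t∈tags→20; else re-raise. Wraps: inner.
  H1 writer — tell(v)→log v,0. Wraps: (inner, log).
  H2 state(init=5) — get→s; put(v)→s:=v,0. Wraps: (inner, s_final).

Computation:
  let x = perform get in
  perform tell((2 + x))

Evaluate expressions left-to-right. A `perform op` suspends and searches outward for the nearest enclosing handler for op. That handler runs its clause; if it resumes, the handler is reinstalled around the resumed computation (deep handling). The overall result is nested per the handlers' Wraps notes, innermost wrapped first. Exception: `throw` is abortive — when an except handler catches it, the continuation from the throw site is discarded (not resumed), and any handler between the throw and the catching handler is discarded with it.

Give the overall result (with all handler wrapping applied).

Answer: ((0, (7)), 5)

Evaluation trace:
get @ H2 ⇒ 5
tell(7) @ H1 ⇒ log+=7
H0 returns 0
H1 returns (0, (7))
H2 returns ((0, (7)), 5)
= ((0, (7)), 5)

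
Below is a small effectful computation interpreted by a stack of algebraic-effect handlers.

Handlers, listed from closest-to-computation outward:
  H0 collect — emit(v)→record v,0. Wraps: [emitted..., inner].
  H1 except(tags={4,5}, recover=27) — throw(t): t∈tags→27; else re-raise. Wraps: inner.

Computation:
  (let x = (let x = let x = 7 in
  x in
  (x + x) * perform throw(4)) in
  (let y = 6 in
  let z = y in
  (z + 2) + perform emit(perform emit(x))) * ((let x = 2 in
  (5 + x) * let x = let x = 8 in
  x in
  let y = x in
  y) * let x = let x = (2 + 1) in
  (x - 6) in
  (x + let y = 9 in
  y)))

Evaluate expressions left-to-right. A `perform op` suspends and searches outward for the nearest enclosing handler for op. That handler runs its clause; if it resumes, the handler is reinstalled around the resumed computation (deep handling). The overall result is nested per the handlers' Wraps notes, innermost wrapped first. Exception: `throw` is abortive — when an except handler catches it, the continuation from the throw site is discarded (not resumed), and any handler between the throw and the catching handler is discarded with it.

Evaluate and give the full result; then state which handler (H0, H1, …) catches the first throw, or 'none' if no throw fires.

Answer: 27 ; first throw caught by: H1

Evaluation trace:
throw(4) @ H1 caught ⇒ 27
= 27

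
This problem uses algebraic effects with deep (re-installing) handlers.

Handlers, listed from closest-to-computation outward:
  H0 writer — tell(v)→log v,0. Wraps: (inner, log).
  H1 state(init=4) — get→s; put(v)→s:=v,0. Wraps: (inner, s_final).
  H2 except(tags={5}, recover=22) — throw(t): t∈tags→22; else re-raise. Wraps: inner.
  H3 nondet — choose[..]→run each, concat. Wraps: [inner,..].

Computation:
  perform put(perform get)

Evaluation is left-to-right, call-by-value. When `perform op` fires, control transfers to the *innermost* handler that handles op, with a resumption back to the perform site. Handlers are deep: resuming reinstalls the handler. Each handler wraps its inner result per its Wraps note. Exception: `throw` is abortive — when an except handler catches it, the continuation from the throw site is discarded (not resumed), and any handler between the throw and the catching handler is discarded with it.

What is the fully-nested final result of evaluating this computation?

Answer: [((0, ()), 4)]

Working:
get @ H1 ⇒ 4
put(4) @ H1 ⇒ s:=4
H0 returns (0, ())
H1 returns ((0, ()), 4)
H2 returns ((0, ()), 4)
H3 returns [((0, ()), 4)]
= [((0, ()), 4)]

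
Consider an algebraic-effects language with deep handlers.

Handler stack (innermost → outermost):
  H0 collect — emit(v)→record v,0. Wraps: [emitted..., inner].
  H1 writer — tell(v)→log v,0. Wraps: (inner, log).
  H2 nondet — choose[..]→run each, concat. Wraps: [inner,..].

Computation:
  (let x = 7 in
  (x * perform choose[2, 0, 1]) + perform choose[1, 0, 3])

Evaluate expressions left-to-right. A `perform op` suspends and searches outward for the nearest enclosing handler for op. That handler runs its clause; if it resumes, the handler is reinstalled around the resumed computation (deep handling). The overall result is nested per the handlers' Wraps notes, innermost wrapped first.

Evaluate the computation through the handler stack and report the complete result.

Answer: [([15], ()), ([14], ()), ([17], ()), ([1], ()), ([0], ()), ([3], ()), ([8], ()), ([7], ()), ([10], ())]

Step-by-step:
choose[2, 0, 1] @ H2
  branch[0] choose=2:
    choose[1, 0, 3] @ H2
      branch[0] choose=1:
        H0 returns [15]
        H1 returns ([15], ())
        H2 returns [([15], ())]
      branch[1] choose=0:
        H0 returns [14]
        H1 returns ([14], ())
        H2 returns [([14], ())]
      branch[2] choose=3:
        H0 returns [17]
        H1 returns ([17], ())
        H2 returns [([17], ())]
  branch[1] choose=0:
    choose[1, 0, 3] @ H2
      branch[0] choose=1:
        H0 returns [1]
        H1 returns ([1], ())
        H2 returns [([1], ())]
      branch[1] choose=0:
        H0 returns [0]
        H1 returns ([0], ())
        H2 returns [([0], ())]
      branch[2] choose=3:
        H0 returns [3]
        H1 returns ([3], ())
        H2 returns [([3], ())]
  branch[2] choose=1:
    choose[1, 0, 3] @ H2
      branch[0] choose=1:
        H0 returns [8]
        H1 returns ([8], ())
        H2 returns [([8], ())]
      branch[1] choose=0:
        H0 returns [7]
        H1 returns ([7], ())
        H2 returns [([7], ())]
      branch[2] choose=3:
        H0 returns [10]
        H1 returns ([10], ())
        H2 returns [([10], ())]
= [([15], ()), ([14], ()), ([17], ()), ([1], ()), ([0], ()), ([3], ()), ([8], ()), ([7], ()), ([10], ())]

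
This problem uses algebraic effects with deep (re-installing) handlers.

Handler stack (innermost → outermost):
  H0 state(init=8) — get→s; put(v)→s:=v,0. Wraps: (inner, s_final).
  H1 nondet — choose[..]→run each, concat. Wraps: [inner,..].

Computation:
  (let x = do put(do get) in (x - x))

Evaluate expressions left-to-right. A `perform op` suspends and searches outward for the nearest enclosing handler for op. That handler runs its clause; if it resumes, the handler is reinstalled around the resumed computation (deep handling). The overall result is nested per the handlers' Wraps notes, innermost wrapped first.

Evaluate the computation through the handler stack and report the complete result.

Answer: [(0, 8)]

Working:
get @ H0 ⇒ 8
put(8) @ H0 ⇒ s:=8
H0 returns (0, 8)
H1 returns [(0, 8)]
= [(0, 8)]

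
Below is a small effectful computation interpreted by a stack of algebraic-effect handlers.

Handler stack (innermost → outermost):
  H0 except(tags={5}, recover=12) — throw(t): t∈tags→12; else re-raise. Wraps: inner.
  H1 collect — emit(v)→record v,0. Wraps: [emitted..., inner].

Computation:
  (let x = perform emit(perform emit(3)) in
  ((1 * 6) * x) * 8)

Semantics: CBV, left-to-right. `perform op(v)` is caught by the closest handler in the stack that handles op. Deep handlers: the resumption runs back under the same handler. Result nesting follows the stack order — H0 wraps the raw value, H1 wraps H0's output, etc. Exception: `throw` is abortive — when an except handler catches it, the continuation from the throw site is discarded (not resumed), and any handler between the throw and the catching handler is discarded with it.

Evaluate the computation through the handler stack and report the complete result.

Step-by-step:
emit(3) @ H1 ⇒ out+=3
emit(0) @ H1 ⇒ out+=0
H0 returns 0
H1 returns [3, 0, 0]
= [3, 0, 0]

Answer: [3, 0, 0]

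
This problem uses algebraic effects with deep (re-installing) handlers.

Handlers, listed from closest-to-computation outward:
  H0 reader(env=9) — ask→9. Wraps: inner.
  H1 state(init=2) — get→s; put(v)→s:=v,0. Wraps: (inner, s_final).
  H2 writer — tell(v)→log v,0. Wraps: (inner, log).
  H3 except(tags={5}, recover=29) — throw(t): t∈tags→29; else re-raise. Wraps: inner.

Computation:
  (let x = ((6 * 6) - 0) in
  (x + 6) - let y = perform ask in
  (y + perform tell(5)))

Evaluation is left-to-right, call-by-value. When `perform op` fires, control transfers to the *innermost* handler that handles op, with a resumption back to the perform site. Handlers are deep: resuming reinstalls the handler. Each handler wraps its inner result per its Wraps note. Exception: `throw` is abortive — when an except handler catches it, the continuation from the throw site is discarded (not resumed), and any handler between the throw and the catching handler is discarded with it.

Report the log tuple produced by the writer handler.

Answer: (5)

Evaluation trace:
ask @ H0 ⇒ 9
tell(5) @ H2 ⇒ log+=5
H0 returns 33
H1 returns (33, 2)
H2 returns ((33, 2), (5))
H3 returns ((33, 2), (5))
= ((33, 2), (5))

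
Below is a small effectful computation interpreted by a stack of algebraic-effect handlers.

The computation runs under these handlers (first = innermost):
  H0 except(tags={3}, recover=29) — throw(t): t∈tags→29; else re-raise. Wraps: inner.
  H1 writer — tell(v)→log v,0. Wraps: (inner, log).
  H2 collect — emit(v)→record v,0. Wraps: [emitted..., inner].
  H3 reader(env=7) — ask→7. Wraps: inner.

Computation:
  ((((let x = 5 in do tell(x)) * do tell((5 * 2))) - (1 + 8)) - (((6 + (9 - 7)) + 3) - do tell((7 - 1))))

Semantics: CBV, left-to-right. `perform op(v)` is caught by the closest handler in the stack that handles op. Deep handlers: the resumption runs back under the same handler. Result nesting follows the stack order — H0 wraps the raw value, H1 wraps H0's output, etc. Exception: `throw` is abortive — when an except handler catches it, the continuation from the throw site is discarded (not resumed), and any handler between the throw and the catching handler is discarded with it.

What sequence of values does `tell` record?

Step-by-step:
tell(5) @ H1 ⇒ log+=5
tell(10) @ H1 ⇒ log+=10
tell(6) @ H1 ⇒ log+=6
H0 returns -20
H1 returns (-20, (5, 10, 6))
H2 returns [(-20, (5, 10, 6))]
H3 returns [(-20, (5, 10, 6))]
= [(-20, (5, 10, 6))]

Answer: (5, 10, 6)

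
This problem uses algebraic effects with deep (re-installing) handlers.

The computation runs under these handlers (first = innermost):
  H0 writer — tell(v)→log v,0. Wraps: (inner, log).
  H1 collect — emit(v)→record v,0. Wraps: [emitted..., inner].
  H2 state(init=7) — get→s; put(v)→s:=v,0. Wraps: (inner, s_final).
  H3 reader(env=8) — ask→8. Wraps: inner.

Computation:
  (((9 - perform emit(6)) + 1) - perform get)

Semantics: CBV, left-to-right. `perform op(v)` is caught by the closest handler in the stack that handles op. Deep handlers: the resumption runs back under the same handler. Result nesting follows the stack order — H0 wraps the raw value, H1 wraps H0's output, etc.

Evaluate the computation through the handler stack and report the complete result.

Working:
emit(6) @ H1 ⇒ out+=6
get @ H2 ⇒ 7
H0 returns (3, ())
H1 returns [6, (3, ())]
H2 returns ([6, (3, ())], 7)
H3 returns ([6, (3, ())], 7)
= ([6, (3, ())], 7)

Answer: ([6, (3, ())], 7)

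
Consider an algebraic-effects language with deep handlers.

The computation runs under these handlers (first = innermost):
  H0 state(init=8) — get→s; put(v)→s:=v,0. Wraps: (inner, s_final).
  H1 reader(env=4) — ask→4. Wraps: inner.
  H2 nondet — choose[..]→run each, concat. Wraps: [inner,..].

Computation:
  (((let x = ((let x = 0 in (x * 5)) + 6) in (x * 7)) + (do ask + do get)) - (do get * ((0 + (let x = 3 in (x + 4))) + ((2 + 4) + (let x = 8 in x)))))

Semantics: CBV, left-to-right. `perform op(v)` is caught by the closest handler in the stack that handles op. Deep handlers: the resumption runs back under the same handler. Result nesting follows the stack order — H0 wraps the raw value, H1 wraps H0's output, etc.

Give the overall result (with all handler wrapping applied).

Step-by-step:
ask @ H1 ⇒ 4
get @ H0 ⇒ 8
get @ H0 ⇒ 8
H0 returns (-114, 8)
H1 returns (-114, 8)
H2 returns [(-114, 8)]
= [(-114, 8)]

Answer: [(-114, 8)]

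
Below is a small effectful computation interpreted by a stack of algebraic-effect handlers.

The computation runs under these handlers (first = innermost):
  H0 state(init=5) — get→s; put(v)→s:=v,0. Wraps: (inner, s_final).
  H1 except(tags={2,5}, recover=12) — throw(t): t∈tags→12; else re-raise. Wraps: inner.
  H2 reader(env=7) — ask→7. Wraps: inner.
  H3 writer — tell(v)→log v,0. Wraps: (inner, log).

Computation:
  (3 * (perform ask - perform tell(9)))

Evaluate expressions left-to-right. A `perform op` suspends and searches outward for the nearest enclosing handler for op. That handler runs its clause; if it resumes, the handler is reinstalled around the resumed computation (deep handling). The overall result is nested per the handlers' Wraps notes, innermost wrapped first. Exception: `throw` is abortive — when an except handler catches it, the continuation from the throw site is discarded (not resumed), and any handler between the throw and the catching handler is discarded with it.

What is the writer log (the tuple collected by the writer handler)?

Evaluation trace:
ask @ H2 ⇒ 7
tell(9) @ H3 ⇒ log+=9
H0 returns (21, 5)
H1 returns (21, 5)
H2 returns (21, 5)
H3 returns ((21, 5), (9))
= ((21, 5), (9))

Answer: (9)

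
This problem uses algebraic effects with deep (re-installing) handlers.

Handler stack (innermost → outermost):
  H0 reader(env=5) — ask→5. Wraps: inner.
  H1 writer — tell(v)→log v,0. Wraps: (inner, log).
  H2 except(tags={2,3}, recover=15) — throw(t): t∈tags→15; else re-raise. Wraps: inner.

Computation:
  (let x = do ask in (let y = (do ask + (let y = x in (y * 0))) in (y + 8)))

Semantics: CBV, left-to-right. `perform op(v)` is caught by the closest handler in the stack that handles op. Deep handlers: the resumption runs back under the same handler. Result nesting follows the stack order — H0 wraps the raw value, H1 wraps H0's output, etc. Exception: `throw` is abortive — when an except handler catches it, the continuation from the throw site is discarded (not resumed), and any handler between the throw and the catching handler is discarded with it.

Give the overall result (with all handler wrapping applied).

Answer: (13, ())

Working:
ask @ H0 ⇒ 5
ask @ H0 ⇒ 5
H0 returns 13
H1 returns (13, ())
H2 returns (13, ())
= (13, ())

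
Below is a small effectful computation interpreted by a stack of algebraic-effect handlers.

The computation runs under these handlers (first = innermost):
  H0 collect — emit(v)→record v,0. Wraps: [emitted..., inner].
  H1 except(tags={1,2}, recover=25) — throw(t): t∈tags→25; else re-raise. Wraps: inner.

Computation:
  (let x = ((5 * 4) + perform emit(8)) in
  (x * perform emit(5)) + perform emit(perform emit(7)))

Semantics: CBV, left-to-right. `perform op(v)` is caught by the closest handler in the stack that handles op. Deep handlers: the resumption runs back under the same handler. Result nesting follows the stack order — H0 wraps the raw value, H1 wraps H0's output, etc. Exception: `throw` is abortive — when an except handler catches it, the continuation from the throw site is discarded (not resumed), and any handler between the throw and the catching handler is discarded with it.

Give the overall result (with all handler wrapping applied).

Answer: [8, 5, 7, 0, 0]

Working:
emit(8) @ H0 ⇒ out+=8
emit(5) @ H0 ⇒ out+=5
emit(7) @ H0 ⇒ out+=7
emit(0) @ H0 ⇒ out+=0
H0 returns [8, 5, 7, 0, 0]
H1 returns [8, 5, 7, 0, 0]
= [8, 5, 7, 0, 0]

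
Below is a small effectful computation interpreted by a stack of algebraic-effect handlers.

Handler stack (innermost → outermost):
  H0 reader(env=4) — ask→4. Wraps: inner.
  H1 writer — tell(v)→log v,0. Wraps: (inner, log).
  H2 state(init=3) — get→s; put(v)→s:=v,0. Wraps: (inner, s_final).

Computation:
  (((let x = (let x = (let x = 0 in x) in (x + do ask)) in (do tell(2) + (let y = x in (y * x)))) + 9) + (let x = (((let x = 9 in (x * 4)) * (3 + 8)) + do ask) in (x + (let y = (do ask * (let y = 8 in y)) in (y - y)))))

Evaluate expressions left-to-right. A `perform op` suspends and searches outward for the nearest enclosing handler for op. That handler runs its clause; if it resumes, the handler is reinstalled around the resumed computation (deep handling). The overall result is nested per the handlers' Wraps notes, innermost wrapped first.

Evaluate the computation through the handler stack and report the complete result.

Answer: ((425, (2)), 3)

Step-by-step:
ask @ H0 ⇒ 4
tell(2) @ H1 ⇒ log+=2
ask @ H0 ⇒ 4
ask @ H0 ⇒ 4
H0 returns 425
H1 returns (425, (2))
H2 returns ((425, (2)), 3)
= ((425, (2)), 3)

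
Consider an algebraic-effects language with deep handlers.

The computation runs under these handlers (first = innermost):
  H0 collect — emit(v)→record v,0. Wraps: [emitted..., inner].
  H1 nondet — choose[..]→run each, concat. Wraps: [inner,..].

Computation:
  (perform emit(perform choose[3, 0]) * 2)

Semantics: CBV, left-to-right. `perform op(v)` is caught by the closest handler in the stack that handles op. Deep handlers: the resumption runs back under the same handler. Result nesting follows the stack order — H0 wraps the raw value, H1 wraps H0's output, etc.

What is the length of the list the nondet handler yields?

Answer: 2

Evaluation trace:
choose[3, 0] @ H1
  branch[0] choose=3:
    emit(3) @ H0 ⇒ out+=3
    H0 returns [3, 0]
    H1 returns [[3, 0]]
  branch[1] choose=0:
    emit(0) @ H0 ⇒ out+=0
    H0 returns [0, 0]
    H1 returns [[0, 0]]
= [[3, 0], [0, 0]]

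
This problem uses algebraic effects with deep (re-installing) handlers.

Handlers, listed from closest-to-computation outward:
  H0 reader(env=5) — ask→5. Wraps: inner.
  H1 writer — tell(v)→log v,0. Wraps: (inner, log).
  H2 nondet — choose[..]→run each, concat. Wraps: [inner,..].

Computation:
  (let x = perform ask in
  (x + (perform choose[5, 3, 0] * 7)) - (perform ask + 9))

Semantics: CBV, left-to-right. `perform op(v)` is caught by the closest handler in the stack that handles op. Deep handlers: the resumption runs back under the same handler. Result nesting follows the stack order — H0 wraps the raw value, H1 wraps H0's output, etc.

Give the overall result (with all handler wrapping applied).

Step-by-step:
ask @ H0 ⇒ 5
choose[5, 3, 0] @ H2
  branch[0] choose=5:
    ask @ H0 ⇒ 5
    H0 returns 26
    H1 returns (26, ())
    H2 returns [(26, ())]
  branch[1] choose=3:
    ask @ H0 ⇒ 5
    H0 returns 12
    H1 returns (12, ())
    H2 returns [(12, ())]
  branch[2] choose=0:
    ask @ H0 ⇒ 5
    H0 returns -9
    H1 returns (-9, ())
    H2 returns [(-9, ())]
= [(26, ()), (12, ()), (-9, ())]

Answer: [(26, ()), (12, ()), (-9, ())]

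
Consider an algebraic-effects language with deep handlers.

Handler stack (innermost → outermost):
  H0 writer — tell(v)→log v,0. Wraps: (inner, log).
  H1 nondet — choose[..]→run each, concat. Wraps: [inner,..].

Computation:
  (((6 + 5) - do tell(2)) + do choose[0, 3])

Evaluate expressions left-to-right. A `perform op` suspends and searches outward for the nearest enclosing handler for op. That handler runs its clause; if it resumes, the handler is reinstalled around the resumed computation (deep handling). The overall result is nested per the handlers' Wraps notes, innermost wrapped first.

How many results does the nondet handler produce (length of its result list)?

Working:
tell(2) @ H0 ⇒ log+=2
choose[0, 3] @ H1
  branch[0] choose=0:
    H0 returns (11, (2))
    H1 returns [(11, (2))]
  branch[1] choose=3:
    H0 returns (14, (2))
    H1 returns [(14, (2))]
= [(11, (2)), (14, (2))]

Answer: 2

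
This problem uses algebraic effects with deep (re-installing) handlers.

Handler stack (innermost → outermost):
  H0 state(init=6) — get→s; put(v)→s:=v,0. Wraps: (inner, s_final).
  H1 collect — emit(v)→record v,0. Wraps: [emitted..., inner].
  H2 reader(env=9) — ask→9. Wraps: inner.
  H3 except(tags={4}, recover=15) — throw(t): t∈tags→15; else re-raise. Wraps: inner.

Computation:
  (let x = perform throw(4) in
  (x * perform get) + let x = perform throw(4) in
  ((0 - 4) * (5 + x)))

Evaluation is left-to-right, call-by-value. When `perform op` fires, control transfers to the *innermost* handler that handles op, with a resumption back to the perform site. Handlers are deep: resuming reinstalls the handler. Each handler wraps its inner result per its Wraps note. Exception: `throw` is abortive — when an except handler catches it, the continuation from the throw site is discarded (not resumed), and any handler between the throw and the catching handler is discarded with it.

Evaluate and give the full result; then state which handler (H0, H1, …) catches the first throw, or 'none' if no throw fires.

Answer: 15 ; first throw caught by: H3

Evaluation trace:
throw(4) @ H3 caught ⇒ 15
= 15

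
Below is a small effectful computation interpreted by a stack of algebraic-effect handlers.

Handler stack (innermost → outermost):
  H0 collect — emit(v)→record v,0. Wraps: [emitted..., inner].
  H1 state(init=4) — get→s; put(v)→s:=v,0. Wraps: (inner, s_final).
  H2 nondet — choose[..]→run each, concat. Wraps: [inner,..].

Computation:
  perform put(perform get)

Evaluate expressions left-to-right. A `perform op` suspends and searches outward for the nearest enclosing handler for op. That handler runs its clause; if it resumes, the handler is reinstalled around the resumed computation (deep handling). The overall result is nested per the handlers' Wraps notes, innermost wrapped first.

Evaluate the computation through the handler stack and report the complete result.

Answer: [([0], 4)]

Step-by-step:
get @ H1 ⇒ 4
put(4) @ H1 ⇒ s:=4
H0 returns [0]
H1 returns ([0], 4)
H2 returns [([0], 4)]
= [([0], 4)]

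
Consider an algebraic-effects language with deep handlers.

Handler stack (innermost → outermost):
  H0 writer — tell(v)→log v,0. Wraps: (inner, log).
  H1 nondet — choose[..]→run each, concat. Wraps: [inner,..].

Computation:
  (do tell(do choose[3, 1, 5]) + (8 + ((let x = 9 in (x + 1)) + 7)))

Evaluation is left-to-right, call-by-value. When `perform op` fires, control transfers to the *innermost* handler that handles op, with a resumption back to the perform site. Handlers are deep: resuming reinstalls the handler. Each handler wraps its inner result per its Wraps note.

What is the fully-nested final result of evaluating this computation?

Evaluation trace:
choose[3, 1, 5] @ H1
  branch[0] choose=3:
    tell(3) @ H0 ⇒ log+=3
    H0 returns (25, (3))
    H1 returns [(25, (3))]
  branch[1] choose=1:
    tell(1) @ H0 ⇒ log+=1
    H0 returns (25, (1))
    H1 returns [(25, (1))]
  branch[2] choose=5:
    tell(5) @ H0 ⇒ log+=5
    H0 returns (25, (5))
    H1 returns [(25, (5))]
= [(25, (3)), (25, (1)), (25, (5))]

Answer: [(25, (3)), (25, (1)), (25, (5))]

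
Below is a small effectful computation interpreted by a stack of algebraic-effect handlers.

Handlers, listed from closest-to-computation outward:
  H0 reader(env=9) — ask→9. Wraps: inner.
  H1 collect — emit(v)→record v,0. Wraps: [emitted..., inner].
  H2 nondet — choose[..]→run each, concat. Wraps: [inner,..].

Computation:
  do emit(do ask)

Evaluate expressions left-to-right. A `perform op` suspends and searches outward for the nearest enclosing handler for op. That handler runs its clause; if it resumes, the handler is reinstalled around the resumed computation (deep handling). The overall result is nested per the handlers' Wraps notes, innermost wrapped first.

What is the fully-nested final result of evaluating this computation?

Evaluation trace:
ask @ H0 ⇒ 9
emit(9) @ H1 ⇒ out+=9
H0 returns 0
H1 returns [9, 0]
H2 returns [[9, 0]]
= [[9, 0]]

Answer: [[9, 0]]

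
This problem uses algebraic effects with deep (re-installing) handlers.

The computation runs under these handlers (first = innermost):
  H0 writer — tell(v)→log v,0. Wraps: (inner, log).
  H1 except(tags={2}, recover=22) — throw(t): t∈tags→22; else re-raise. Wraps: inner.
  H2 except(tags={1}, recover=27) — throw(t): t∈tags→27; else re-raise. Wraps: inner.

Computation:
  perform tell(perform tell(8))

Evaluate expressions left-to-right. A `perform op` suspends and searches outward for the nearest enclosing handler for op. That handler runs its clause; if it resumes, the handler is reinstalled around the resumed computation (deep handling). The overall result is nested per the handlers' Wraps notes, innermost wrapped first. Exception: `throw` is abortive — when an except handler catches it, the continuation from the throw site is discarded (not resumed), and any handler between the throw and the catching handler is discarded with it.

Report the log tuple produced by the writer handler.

Answer: (8, 0)

Working:
tell(8) @ H0 ⇒ log+=8
tell(0) @ H0 ⇒ log+=0
H0 returns (0, (8, 0))
H1 returns (0, (8, 0))
H2 returns (0, (8, 0))
= (0, (8, 0))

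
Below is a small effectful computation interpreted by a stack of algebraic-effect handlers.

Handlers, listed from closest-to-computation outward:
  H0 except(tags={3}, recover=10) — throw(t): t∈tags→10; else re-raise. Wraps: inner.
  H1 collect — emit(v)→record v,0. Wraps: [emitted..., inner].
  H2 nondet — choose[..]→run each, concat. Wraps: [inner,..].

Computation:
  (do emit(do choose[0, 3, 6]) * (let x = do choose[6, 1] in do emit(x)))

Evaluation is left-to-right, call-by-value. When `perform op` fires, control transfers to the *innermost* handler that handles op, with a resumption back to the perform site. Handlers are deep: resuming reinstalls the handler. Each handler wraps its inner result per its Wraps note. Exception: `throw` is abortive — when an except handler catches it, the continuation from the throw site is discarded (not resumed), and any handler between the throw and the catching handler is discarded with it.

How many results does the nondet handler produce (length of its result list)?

Answer: 6

Evaluation trace:
choose[0, 3, 6] @ H2
  branch[0] choose=0:
    emit(0) @ H1 ⇒ out+=0
    choose[6, 1] @ H2
      branch[0] choose=6:
        emit(6) @ H1 ⇒ out+=6
        H0 returns 0
        H1 returns [0, 6, 0]
        H2 returns [[0, 6, 0]]
      branch[1] choose=1:
        emit(1) @ H1 ⇒ out+=1
        H0 returns 0
        H1 returns [0, 1, 0]
        H2 returns [[0, 1, 0]]
  branch[1] choose=3:
    emit(3) @ H1 ⇒ out+=3
    choose[6, 1] @ H2
      branch[0] choose=6:
        emit(6) @ H1 ⇒ out+=6
        H0 returns 0
        H1 returns [3, 6, 0]
        H2 returns [[3, 6, 0]]
      branch[1] choose=1:
        emit(1) @ H1 ⇒ out+=1
        H0 returns 0
        H1 returns [3, 1, 0]
        H2 returns [[3, 1, 0]]
  branch[2] choose=6:
    emit(6) @ H1 ⇒ out+=6
    choose[6, 1] @ H2
      branch[0] choose=6:
        emit(6) @ H1 ⇒ out+=6
        H0 returns 0
        H1 returns [6, 6, 0]
        H2 returns [[6, 6, 0]]
      branch[1] choose=1:
        emit(1) @ H1 ⇒ out+=1
        H0 returns 0
        H1 returns [6, 1, 0]
        H2 returns [[6, 1, 0]]
= [[0, 6, 0], [0, 1, 0], [3, 6, 0], [3, 1, 0], [6, 6, 0], [6, 1, 0]]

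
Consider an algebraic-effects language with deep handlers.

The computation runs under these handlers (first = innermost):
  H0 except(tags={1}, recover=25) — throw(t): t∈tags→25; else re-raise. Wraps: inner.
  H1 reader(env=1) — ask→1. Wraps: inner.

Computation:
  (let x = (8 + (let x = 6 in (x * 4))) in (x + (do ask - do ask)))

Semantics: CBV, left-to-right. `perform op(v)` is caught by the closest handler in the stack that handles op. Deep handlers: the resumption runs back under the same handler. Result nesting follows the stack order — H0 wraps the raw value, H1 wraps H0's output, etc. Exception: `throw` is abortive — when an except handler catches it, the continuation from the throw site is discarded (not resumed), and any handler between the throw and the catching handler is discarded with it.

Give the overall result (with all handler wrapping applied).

Evaluation trace:
ask @ H1 ⇒ 1
ask @ H1 ⇒ 1
H0 returns 32
H1 returns 32
= 32

Answer: 32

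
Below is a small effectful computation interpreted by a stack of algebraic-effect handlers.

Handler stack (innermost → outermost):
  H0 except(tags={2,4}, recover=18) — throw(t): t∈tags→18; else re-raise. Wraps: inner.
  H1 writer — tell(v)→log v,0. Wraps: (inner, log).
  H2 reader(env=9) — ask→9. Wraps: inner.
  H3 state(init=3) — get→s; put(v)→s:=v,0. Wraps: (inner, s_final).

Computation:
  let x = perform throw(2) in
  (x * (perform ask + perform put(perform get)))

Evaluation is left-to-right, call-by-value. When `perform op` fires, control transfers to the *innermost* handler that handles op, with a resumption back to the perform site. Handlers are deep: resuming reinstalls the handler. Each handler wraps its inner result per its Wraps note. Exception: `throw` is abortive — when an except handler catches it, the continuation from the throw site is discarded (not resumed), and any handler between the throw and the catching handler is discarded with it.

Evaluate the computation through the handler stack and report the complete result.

Answer: ((18, ()), 3)

Evaluation trace:
throw(2) @ H0 caught ⇒ 18
H1 returns (18, ())
H2 returns (18, ())
H3 returns ((18, ()), 3)
= ((18, ()), 3)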